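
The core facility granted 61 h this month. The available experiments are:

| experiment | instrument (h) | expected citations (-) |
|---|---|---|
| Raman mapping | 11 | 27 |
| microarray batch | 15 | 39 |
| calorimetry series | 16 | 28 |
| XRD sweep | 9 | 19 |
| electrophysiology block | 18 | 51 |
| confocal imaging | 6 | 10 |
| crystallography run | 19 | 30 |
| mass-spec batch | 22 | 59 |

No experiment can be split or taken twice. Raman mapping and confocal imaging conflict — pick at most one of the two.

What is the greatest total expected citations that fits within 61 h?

Best packing: microarray batch + electrophysiology block + confocal imaging + mass-spec batch — 61 h, 159 total.
That's the maximum — no feasible swap from here does better than 159.

159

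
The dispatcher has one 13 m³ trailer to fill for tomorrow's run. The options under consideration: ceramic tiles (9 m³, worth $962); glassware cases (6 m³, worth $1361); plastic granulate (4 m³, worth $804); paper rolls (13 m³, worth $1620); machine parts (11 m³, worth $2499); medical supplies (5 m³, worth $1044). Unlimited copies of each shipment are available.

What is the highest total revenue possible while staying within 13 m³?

2722

Filling by ratio: machine parts for 2499, with 2 m³ left unused.
Dropping machine parts frees 11 m³; slotting in 2×glassware cases (12 m³) lifts the total to 2722 at 12 m³.
That's the maximum — no swap from here does better than 2722.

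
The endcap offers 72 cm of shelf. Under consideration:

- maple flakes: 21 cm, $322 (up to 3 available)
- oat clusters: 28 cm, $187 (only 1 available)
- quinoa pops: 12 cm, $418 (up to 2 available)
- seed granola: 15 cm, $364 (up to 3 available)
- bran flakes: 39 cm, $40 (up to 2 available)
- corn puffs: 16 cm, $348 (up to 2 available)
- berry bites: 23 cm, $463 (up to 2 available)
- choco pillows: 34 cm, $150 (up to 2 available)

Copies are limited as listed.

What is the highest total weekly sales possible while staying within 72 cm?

Ranking by ratio (weekly sales/cm): quinoa pops 34.83, seed granola 24.27, corn puffs 21.75, berry bites 20.13.
The ratio ordering already packs tightly: 2×quinoa pops + 3×seed granola, 69 cm, 1928.
The spare 3 cm is too small for any remaining product, and no exchange beats 1928.

1928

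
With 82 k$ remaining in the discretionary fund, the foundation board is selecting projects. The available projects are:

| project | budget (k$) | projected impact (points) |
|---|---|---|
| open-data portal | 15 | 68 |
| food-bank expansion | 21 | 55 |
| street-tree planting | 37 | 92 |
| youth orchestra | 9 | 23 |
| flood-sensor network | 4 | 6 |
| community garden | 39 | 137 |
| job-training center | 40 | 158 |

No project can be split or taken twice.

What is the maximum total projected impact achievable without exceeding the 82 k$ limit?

295

Ranking by ratio (projected impact/k$): open-data portal 4.53, job-training center 3.95, community garden 3.51.
Greedy by ratio would take open-data portal + food-bank expansion + flood-sensor network + job-training center: 80 k$ used, total 287.
The 40 k$ tied up in open-data portal and food-bank expansion and flood-sensor network is better spent on community garden — total rises to 295 (79 k$).
Next best is open-data portal + food-bank expansion + flood-sensor network + job-training center at 287 (80 k$) — short by 8.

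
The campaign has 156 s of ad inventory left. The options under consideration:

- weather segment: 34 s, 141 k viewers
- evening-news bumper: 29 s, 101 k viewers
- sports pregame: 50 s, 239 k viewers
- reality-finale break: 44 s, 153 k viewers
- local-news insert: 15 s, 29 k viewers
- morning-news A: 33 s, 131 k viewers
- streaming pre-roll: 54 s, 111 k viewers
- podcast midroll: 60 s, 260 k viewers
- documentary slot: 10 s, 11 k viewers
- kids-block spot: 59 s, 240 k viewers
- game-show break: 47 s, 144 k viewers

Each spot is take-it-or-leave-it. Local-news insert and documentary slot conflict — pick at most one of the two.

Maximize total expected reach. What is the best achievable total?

652

Density check — sports pregame 4.78, podcast midroll 4.33, weather segment 4.15 are the best per s.
Filling by ratio: weather segment + sports pregame + podcast midroll + documentary slot for 651, with 2 s left unused.
Replace weather segment and documentary slot with reality-finale break: the trade gains 1 net, giving 652 at 154 s.
No other feasible combination exceeds 652.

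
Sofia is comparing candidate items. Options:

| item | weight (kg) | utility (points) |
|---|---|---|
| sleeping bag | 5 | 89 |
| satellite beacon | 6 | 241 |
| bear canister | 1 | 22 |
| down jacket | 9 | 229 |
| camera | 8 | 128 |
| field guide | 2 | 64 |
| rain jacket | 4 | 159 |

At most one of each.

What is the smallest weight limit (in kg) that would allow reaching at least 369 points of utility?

Need the lightest bundle worth ≥ 369.
Taking satellite beacon + rain jacket gives 400 (≥ 369) for 10 kg.
Any bundle with less than 10 kg falls short of 369.

10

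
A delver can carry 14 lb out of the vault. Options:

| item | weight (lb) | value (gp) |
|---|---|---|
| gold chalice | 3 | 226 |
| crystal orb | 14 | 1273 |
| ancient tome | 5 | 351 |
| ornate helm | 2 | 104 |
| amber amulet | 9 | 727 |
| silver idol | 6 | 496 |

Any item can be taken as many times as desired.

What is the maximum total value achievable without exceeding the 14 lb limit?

Best packing: crystal orb — 14 lb, 1273 total.

1273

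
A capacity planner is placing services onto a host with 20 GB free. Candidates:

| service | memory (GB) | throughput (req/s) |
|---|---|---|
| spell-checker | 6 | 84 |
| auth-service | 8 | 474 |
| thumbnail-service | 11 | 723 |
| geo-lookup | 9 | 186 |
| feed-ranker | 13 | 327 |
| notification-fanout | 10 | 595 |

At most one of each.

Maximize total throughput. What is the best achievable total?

1197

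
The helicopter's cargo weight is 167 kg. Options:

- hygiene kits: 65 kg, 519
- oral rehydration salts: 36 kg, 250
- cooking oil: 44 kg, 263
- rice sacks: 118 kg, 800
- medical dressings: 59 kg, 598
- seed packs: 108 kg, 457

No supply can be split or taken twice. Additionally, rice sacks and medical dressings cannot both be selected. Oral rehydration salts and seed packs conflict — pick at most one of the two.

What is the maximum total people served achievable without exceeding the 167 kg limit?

Hygiene kits + oral rehydration salts + medical dressings uses 160 of the 167 kg and totals 1367.

1367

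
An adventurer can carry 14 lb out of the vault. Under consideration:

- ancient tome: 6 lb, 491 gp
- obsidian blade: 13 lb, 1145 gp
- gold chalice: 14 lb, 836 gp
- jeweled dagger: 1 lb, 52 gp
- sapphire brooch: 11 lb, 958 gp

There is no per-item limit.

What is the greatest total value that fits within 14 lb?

1197

Obsidian blade + jeweled dagger uses 14 of the 14 lb and totals 1197.
Every other selection either busts 14 lb or fails to beat 1197.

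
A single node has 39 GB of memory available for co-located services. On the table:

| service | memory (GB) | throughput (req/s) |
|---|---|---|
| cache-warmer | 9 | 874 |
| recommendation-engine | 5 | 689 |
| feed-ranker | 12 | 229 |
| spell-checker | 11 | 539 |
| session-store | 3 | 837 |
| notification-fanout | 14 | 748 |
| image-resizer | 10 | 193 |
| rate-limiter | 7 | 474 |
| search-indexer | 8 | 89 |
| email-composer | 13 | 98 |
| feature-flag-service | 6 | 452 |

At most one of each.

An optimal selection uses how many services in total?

The maximum throughput within 39 GB is 3622.
One optimal bundle: cache-warmer + recommendation-engine + session-store + notification-fanout + rate-limiter (38 GB).
Every optimal selection uses 5 services.

5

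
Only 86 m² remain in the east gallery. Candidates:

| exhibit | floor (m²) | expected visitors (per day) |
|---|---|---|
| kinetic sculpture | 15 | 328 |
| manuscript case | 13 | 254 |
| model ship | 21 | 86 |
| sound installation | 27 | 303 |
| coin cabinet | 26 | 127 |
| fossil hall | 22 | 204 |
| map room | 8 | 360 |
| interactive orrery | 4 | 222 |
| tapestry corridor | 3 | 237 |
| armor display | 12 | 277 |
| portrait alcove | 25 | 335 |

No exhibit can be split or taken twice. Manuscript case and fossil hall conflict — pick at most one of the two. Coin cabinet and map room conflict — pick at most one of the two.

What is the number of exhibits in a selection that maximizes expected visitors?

7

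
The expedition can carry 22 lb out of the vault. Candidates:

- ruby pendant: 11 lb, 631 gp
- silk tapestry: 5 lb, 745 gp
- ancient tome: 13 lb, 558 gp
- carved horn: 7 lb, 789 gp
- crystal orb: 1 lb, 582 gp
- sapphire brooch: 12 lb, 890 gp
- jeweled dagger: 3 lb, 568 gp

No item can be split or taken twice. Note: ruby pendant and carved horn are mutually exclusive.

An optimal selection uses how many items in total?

4

The maximum value within 22 lb is 2785.
silk tapestry + crystal orb + sapphire brooch + jeweled dagger hits 2785 at 21 lb.
Every optimal selection uses 4 items.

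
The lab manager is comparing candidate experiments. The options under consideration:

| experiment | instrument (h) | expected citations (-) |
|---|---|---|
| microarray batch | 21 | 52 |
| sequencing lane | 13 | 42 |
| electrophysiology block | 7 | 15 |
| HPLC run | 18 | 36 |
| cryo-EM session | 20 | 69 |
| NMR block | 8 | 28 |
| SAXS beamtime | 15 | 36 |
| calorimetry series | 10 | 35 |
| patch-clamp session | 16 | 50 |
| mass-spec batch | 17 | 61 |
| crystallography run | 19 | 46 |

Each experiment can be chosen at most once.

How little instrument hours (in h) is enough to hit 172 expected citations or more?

50

Need the lightest bundle worth ≥ 172.
sequencing lane + cryo-EM session + mass-spec batch reaches 172 using 50 h.
No combination under 50 h hits 172.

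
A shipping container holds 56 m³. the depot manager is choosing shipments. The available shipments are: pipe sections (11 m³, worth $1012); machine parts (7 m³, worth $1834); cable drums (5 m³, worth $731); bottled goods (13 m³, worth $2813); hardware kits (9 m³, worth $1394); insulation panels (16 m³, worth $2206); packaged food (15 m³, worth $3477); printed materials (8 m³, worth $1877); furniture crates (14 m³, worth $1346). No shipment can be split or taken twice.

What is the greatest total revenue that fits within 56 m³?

Best packing: machine parts + bottled goods + hardware kits + packaged food + printed materials — 52 m³, 11395 total.
Runner-up machine parts + cable drums + bottled goods + insulation panels + packaged food tops out at 11061.

11395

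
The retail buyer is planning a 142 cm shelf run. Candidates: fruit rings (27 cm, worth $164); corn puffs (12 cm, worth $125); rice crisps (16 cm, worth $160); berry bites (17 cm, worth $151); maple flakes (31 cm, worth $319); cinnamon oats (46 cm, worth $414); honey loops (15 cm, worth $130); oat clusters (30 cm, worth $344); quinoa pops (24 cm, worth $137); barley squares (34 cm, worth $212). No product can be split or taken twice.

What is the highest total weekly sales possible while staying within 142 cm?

A density-first pass picks corn puffs + rice crisps + maple flakes + cinnamon oats + oat clusters — 1362 at 135 cm.
Dropping corn puffs frees 12 cm; slotting in berry bites (17 cm) lifts the total to 1388 at 140 cm.
The closest alternative, rice crisps + maple flakes + cinnamon oats + honey loops + oat clusters, reaches only 1367.

1388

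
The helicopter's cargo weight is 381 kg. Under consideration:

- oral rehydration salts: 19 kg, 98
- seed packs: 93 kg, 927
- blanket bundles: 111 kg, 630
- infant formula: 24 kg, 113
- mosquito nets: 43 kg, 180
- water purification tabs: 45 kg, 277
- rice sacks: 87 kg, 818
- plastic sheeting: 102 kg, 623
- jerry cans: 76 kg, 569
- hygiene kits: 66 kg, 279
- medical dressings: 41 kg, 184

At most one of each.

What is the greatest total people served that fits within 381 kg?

The ratio heuristic lands on oral rehydration salts + seed packs + infant formula + water purification tabs + rice sacks + jerry cans (2802) but leaves 37 kg idle.
Replace infant formula and water purification tabs with plastic sheeting: the trade gains 233 net, giving 3035 at 377 kg.
No other feasible combination exceeds 3035.

3035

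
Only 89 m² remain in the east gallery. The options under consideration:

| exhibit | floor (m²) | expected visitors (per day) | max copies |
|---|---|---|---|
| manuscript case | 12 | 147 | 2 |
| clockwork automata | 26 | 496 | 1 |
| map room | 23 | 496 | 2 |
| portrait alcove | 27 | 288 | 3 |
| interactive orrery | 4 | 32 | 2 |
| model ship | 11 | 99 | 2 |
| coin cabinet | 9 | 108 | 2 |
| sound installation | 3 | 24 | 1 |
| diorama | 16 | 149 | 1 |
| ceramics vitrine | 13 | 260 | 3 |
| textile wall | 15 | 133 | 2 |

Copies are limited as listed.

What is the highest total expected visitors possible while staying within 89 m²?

The ratio ordering already packs tightly: 2×map room + interactive orrery + 3×ceramics vitrine, 89 m², 1804.
Every other selection either busts 89 m² or exceeds an availability limit or fails to beat 1804.

1804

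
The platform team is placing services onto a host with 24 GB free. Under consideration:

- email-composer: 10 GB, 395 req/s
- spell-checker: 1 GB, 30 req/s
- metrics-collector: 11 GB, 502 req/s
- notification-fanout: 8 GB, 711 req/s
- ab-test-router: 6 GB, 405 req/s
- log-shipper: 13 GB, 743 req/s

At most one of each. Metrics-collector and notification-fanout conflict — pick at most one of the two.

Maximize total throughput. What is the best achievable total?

1511

Taking email-composer + notification-fanout + ab-test-router: 24 GB used, 1511 in throughput.
Runner-up spell-checker + notification-fanout + log-shipper tops out at 1484.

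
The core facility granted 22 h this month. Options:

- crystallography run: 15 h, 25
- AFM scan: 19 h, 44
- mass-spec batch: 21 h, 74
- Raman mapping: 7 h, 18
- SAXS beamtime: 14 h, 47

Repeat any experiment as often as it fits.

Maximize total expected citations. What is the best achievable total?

The ratio ordering already packs tightly: mass-spec batch, 21 h, 74.
No other feasible combination exceeds 74.

74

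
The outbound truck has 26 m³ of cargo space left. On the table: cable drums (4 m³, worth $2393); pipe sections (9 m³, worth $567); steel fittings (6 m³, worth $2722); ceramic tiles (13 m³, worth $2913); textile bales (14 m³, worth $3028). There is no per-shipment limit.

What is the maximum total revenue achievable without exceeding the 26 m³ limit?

The ratio heuristic lands on 6×cable drums (14358) but leaves 2 m³ idle.
The 4 m³ tied up in cable drums is better spent on steel fittings — total rises to 14687 (26 m³).

14687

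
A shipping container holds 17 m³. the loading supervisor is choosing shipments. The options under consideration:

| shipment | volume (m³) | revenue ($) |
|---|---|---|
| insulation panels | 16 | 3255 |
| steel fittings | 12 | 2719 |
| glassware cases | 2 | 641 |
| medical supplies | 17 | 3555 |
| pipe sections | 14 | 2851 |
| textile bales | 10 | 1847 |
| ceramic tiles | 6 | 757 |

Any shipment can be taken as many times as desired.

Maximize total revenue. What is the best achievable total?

5128

Ranking by ratio (revenue/m³): glassware cases 320.50, steel fittings 226.58, medical supplies 209.12, pipe sections 203.64.
Best packing: 8×glassware cases — 16 m³, 5128 total.
Nothing else within 17 m³ beats 5128.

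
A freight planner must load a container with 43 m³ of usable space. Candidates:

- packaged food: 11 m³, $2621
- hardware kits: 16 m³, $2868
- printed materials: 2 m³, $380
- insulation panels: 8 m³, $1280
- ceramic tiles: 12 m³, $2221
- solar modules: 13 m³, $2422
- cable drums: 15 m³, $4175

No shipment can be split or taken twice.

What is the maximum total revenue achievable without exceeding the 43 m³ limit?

9664

Ranking by ratio (revenue/m³): cable drums 278.33, packaged food 238.27, printed materials 190.00.
A density-first pass picks packaged food + printed materials + solar modules + cable drums — 9598 at 41 m³.
Replace printed materials and solar modules with hardware kits: the trade gains 66 net, giving 9664 at 42 m³.
Nothing else within 43 m³ beats 9664.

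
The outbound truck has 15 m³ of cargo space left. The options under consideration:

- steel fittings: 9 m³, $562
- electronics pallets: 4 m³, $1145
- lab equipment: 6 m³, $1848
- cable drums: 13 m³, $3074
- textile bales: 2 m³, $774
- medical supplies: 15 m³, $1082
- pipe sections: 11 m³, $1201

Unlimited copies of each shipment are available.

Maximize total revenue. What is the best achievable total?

5418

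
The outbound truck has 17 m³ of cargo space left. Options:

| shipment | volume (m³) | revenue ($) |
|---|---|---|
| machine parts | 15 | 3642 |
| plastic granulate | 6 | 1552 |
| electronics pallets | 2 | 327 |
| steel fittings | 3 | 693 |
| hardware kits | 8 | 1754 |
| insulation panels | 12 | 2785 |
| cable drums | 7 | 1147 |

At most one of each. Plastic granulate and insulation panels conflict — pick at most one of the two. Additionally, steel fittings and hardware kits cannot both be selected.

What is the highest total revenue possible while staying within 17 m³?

Density check — plastic granulate 258.67, machine parts 242.80, insulation panels 232.08, steel fittings 231.00 are the best per m³.
Taking machine parts + electronics pallets: 17 m³ used, 3969 in revenue.

3969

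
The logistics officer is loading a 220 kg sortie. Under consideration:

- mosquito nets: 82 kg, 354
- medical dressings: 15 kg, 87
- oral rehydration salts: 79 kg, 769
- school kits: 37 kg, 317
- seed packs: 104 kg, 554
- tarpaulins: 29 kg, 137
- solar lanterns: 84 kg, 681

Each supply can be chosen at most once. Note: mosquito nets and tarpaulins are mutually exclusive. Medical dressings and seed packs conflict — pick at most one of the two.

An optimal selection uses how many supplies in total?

4

The maximum people served within 220 kg is 1854.
medical dressings + oral rehydration salts + school kits + solar lanterns hits 1854 at 215 kg.
All optima have 4 supplies.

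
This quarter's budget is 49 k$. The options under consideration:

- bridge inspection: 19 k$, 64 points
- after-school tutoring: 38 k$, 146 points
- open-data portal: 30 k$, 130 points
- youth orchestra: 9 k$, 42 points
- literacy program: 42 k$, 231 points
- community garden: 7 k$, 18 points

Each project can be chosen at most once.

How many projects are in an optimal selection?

2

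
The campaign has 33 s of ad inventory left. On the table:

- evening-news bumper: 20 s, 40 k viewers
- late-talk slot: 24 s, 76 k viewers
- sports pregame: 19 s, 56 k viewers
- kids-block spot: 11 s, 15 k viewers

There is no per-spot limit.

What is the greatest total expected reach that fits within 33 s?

76

By expected reach per s: late-talk slot 3.17, sports pregame 2.95, evening-news bumper 2.00 lead.
The ratio ordering already packs tightly: late-talk slot, 24 s, 76.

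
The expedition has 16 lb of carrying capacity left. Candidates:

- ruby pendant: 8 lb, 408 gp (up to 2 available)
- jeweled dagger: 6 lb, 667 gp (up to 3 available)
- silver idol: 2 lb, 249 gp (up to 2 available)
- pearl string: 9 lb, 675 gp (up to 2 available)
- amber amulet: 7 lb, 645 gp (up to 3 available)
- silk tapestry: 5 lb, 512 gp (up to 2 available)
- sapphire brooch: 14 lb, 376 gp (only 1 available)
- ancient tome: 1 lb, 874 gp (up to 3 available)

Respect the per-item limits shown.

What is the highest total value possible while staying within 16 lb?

4050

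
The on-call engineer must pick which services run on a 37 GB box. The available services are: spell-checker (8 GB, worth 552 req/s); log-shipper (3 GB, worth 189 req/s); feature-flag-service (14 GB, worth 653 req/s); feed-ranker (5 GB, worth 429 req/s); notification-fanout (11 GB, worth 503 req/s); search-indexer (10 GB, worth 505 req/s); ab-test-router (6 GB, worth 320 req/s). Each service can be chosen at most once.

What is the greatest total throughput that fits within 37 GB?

2178

Greedy by ratio would take spell-checker + log-shipper + feed-ranker + search-indexer + ab-test-router: 32 GB used, total 1995.
The 6 GB tied up in ab-test-router is better spent on notification-fanout — total rises to 2178 (37 GB).
The closest alternative, spell-checker + log-shipper + feature-flag-service + feed-ranker + ab-test-router, reaches only 2143.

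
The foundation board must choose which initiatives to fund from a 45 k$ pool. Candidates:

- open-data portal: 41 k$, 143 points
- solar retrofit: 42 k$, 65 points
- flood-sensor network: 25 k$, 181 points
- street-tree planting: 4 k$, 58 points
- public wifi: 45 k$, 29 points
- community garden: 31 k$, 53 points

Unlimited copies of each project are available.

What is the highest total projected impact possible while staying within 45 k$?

638

Best packing: 11×street-tree planting — 44 k$, 638 total.
That's the maximum — no swap from here does better than 638.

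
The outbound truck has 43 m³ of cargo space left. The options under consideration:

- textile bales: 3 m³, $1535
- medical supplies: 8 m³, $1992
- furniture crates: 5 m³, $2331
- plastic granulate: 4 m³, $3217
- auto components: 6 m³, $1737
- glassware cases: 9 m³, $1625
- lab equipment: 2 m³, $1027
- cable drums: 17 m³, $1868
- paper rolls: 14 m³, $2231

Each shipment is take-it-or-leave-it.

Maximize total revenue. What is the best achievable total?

14070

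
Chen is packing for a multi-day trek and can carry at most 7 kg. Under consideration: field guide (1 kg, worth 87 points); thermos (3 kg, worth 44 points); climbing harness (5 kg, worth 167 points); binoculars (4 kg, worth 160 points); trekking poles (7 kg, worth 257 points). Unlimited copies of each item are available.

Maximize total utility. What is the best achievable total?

609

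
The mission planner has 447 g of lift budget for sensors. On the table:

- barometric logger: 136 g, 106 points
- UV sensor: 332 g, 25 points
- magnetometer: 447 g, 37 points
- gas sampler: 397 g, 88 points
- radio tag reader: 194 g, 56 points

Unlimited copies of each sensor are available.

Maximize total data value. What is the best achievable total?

By data value per g: barometric logger 0.78, radio tag reader 0.29, gas sampler 0.22, magnetometer 0.08 lead.
The ratio ordering already packs tightly: 3×barometric logger, 408 g, 318.
No other feasible combination exceeds 318.

318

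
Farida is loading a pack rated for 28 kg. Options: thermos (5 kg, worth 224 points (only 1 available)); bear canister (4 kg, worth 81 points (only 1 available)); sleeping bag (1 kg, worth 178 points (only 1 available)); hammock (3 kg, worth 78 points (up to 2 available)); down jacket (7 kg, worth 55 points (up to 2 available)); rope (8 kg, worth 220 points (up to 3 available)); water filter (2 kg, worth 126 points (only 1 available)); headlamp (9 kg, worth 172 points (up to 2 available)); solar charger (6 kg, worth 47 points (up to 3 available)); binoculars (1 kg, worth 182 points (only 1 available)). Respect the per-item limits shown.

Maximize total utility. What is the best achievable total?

Best packing: thermos + sleeping bag + hammock + 2×rope + water filter + binoculars — 28 kg, 1228 total.
Nothing else within 28 kg beats 1228.

1228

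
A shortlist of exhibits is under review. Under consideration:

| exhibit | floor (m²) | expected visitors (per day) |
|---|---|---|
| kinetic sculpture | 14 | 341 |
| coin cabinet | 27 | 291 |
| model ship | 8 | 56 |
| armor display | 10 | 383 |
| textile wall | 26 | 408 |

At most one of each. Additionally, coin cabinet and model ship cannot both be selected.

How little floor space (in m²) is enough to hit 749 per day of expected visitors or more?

32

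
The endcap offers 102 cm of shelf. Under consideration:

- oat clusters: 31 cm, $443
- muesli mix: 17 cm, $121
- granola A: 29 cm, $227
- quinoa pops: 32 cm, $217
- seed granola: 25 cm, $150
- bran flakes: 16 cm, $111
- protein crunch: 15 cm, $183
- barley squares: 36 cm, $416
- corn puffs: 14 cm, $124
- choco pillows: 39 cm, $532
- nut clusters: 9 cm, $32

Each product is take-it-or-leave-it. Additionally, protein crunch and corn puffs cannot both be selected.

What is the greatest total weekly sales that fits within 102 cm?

1279

Oat clusters + muesli mix + protein crunch + choco pillows uses 102 of the 102 cm and totals 1279.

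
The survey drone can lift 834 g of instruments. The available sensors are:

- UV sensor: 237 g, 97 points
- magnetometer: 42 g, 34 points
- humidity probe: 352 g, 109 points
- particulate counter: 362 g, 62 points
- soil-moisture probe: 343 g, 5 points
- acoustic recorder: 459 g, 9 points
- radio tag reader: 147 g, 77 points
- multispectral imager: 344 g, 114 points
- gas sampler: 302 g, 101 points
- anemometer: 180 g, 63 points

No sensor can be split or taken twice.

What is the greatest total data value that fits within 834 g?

322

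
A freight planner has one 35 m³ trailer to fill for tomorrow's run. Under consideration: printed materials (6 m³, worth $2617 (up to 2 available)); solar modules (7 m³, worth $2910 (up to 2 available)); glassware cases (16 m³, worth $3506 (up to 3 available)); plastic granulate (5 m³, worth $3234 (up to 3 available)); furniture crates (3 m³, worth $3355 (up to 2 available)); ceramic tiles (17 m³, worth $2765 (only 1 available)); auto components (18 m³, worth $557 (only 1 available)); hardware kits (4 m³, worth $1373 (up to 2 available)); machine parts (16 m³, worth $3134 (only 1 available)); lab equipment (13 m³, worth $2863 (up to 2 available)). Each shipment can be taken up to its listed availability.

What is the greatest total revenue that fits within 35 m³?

22232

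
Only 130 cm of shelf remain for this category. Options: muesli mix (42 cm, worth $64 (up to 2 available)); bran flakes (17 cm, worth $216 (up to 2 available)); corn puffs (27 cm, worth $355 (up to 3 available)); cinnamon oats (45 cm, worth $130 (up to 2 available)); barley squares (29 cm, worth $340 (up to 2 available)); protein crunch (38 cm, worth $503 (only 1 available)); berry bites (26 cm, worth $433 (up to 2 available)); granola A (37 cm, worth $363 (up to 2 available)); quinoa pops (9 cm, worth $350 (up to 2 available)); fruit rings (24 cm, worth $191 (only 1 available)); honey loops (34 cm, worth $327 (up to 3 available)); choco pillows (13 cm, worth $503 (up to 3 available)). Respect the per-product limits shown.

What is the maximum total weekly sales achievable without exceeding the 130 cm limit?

3291

Taking bran flakes + 2×berry bites + 2×quinoa pops + 3×choco pillows: 126 cm used, 3291 in weekly sales.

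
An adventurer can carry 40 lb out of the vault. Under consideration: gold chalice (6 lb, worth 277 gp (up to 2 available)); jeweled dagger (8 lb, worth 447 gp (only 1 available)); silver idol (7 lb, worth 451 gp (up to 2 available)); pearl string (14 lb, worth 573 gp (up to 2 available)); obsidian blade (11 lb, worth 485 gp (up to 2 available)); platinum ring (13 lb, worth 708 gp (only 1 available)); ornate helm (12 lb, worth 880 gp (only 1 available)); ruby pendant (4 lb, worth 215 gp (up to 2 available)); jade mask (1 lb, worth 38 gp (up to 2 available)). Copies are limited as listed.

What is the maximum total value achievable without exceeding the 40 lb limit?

By value per lb: ornate helm 73.33, silver idol 64.43, jeweled dagger 55.88 lead.
A density-first pass picks jeweled dagger + 2×silver idol + ornate helm + ruby pendant + 2×jade mask — 2520 at 40 lb.
Replace jeweled dagger and ruby pendant and jade mask with platinum ring: the trade gains 8 net, giving 2528 at 40 lb.
That's the maximum — no swap from here does better than 2528.

2528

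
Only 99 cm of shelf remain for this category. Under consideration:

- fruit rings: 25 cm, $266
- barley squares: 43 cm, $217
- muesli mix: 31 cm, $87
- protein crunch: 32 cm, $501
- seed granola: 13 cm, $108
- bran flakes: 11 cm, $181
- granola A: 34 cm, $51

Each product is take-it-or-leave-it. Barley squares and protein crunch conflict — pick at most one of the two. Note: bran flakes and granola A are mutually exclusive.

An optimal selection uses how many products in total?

Best achievable weekly sales is 1056.
For example fruit rings + protein crunch + seed granola + bran flakes achieves it, using 81 cm.
Every optimal selection uses 4 products.

4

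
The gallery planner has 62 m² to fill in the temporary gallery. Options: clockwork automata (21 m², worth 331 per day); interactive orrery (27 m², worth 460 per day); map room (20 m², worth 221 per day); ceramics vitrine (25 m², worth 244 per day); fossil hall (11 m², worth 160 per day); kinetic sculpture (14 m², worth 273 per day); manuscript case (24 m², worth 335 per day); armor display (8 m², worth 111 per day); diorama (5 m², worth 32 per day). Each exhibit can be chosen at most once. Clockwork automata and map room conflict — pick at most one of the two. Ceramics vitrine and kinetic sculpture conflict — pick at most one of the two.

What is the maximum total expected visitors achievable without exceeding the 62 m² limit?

1064

The ratio ordering already packs tightly: clockwork automata + interactive orrery + kinetic sculpture, 62 m², 1064.
Next best is interactive orrery + fossil hall + kinetic sculpture + armor display at 1004 (60 m²) — short by 60.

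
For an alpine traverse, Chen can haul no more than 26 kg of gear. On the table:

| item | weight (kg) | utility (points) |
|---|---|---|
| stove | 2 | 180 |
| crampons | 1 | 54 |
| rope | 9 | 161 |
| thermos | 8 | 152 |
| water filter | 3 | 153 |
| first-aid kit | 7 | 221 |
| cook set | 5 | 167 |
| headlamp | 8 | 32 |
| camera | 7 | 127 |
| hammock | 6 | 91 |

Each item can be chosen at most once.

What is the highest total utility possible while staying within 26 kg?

927

By utility per kg: stove 90.00, crampons 54.00, water filter 51.00 lead.
Best packing: stove + crampons + thermos + water filter + first-aid kit + cook set — 26 kg, 927 total.
The closest alternative, stove + crampons + water filter + first-aid kit + cook set + camera, reaches only 902.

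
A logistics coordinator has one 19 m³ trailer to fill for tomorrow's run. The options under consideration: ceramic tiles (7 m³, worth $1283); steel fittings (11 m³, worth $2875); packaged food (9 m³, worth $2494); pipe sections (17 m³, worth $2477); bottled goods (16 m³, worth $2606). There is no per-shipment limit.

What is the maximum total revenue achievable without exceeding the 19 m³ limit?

Ranking by ratio (revenue/m³): packaged food 277.11, steel fittings 261.36, ceramic tiles 183.29, bottled goods 162.88.
2×packaged food uses 18 of the 19 m³ and totals 4988.

4988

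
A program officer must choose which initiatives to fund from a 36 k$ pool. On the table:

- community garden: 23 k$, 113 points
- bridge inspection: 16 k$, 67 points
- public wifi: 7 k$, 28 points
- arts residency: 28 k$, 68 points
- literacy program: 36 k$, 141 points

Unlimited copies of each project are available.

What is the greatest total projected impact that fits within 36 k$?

Best packing: community garden + public wifi — 30 k$, 141 total.
The spare 6 k$ is too small for any remaining project, and no exchange beats 141.

141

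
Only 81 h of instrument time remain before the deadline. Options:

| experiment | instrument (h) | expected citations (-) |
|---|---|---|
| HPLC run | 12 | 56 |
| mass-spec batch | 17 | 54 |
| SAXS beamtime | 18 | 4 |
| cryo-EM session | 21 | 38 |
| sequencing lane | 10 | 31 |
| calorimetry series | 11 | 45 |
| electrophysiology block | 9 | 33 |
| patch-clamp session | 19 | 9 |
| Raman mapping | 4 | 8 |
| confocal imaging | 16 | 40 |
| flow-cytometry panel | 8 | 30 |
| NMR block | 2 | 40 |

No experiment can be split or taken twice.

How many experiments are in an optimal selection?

Best achievable expected citations is 307.
HPLC run + mass-spec batch + sequencing lane + calorimetry series + electrophysiology block + Raman mapping + confocal imaging + NMR block hits 307 at 81 h.
Any selection reaching 307 contains exactly 8 experiments.

8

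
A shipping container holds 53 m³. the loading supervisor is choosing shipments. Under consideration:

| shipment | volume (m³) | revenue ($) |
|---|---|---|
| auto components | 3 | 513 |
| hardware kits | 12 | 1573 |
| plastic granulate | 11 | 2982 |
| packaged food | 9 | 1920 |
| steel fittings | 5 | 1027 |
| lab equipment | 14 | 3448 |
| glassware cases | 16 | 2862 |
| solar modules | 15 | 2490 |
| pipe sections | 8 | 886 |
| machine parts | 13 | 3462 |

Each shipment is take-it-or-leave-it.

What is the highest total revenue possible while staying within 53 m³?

By revenue per m³: plastic granulate 271.09, machine parts 266.31, lab equipment 246.29 lead.
Taking plastic granulate + packaged food + steel fittings + lab equipment + machine parts: 52 m³ used, 12839 in revenue.

12839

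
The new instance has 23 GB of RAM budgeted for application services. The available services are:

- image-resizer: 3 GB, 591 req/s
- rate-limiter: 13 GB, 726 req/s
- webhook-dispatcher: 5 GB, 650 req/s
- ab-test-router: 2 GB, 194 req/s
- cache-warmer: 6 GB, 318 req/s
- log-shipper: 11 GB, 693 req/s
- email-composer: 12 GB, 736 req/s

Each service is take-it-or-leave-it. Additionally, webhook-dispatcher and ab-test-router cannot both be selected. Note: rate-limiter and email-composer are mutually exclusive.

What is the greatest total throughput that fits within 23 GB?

1977

Best packing: image-resizer + webhook-dispatcher + email-composer — 20 GB, 1977 total.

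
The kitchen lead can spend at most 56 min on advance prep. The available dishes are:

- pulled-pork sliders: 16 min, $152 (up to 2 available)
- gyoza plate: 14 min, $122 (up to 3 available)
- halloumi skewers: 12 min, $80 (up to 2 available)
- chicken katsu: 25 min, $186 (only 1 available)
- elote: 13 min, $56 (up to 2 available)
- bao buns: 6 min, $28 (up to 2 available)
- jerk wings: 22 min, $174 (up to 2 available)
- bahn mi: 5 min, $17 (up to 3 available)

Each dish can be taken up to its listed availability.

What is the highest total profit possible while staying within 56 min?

The ratio heuristic lands on 2×pulled-pork sliders + gyoza plate + bao buns (454) but leaves 4 min idle.
Replace gyoza plate and bao buns with jerk wings: the trade gains 24 net, giving 478 at 54 min.
That's the maximum — no swap from here does better than 478.

478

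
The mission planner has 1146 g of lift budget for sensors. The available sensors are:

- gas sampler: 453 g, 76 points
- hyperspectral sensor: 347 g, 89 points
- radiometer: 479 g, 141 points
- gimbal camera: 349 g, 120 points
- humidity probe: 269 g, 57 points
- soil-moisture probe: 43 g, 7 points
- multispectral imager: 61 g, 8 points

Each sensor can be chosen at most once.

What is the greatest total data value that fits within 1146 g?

The ratio ordering already packs tightly: radiometer + gimbal camera + humidity probe + soil-moisture probe, 1140 g, 325.
No other feasible combination exceeds 325.

325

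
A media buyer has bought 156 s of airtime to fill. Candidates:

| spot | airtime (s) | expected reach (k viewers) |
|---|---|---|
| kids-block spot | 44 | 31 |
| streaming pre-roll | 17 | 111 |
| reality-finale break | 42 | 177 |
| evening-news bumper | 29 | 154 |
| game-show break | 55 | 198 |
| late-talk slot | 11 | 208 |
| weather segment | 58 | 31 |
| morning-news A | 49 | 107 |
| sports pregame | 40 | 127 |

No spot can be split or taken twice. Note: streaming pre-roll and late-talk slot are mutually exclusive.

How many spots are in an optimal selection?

4

Optimal total is 737.
One optimal bundle: reality-finale break + evening-news bumper + game-show break + late-talk slot (137 s).
Every optimal selection uses 4 spots.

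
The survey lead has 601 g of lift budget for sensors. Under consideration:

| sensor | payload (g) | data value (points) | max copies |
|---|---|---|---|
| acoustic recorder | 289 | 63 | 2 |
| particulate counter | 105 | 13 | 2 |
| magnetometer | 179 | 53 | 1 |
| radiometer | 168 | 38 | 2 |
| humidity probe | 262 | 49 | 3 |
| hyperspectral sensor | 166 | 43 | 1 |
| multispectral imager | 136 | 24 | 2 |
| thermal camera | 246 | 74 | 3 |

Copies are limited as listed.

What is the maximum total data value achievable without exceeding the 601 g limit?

170

A density-first pass picks particulate counter + 2×thermal camera — 161 at 597 g.
The 351 g tied up in particulate counter and thermal camera is better spent on magnetometer + hyperspectral sensor — total rises to 170 (591 g).
Every other selection either busts 601 g or exceeds an availability limit or fails to beat 170.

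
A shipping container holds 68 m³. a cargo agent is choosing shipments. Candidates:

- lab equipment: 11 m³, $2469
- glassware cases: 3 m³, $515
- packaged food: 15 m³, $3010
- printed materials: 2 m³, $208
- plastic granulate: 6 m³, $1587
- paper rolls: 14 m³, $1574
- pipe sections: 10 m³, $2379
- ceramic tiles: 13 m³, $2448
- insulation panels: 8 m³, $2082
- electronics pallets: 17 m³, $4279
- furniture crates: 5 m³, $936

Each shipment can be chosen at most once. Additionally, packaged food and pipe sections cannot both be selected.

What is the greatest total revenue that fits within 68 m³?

Lab equipment + glassware cases + plastic granulate + pipe sections + ceramic tiles + insulation panels + electronics pallets uses 68 of the 68 m³ and totals 15759.
The closest alternative, lab equipment + printed materials + plastic granulate + pipe sections + ceramic tiles + insulation panels + electronics pallets, reaches only 15452.

15759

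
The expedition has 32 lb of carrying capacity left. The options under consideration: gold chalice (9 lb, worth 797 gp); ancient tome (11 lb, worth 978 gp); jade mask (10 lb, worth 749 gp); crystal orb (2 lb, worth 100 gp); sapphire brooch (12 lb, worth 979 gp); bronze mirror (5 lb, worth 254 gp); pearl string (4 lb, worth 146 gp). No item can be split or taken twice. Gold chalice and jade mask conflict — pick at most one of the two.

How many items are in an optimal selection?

3

Best achievable value is 2754.
For example gold chalice + ancient tome + sapphire brooch achieves it, using 32 lb.
Every optimal selection uses 3 items.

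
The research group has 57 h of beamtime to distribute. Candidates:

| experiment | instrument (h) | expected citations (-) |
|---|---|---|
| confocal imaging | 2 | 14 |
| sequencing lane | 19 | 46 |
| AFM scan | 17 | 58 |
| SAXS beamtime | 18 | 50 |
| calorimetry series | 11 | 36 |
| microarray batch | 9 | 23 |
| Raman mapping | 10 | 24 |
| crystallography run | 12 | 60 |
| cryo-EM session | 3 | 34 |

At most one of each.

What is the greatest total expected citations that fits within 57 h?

Greedy by ratio would take confocal imaging + AFM scan + calorimetry series + microarray batch + crystallography run + cryo-EM session: 54 h used, total 225.
Replace microarray batch with Raman mapping: the trade gains 1 net, giving 226 at 55 h.
The closest alternative, confocal imaging + AFM scan + calorimetry series + microarray batch + crystallography run + cryo-EM session, reaches only 225.

226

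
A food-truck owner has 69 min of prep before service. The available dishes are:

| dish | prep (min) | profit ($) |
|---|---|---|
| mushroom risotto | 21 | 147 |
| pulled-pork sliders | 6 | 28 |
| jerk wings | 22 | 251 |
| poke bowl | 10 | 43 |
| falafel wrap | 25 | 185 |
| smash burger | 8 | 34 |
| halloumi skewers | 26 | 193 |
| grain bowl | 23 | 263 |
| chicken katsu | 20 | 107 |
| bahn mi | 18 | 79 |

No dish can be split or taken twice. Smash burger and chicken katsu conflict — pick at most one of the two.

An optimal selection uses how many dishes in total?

3

Best achievable profit is 661.
For example mushroom risotto + jerk wings + grain bowl achieves it, using 66 min.
Any selection reaching 661 contains exactly 3 dishes.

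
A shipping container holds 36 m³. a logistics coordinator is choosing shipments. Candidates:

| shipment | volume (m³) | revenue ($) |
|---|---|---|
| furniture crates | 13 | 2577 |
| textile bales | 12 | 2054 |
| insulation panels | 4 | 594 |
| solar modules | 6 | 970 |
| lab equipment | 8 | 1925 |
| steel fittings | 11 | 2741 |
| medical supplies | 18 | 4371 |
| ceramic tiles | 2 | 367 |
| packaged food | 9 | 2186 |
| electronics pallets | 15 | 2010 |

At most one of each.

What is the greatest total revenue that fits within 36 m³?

8482

By revenue per m³: steel fittings 249.18, packaged food 242.89, medical supplies 242.83 lead.
A density-first pass picks solar modules + lab equipment + steel fittings + ceramic tiles + packaged food — 8189 at 36 m³.
Dropping solar modules and steel fittings and ceramic tiles frees 19 m³; slotting in medical supplies (18 m³) lifts the total to 8482 at 35 m³.
An exhaustive check of the 1024 subsets confirms 8482.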